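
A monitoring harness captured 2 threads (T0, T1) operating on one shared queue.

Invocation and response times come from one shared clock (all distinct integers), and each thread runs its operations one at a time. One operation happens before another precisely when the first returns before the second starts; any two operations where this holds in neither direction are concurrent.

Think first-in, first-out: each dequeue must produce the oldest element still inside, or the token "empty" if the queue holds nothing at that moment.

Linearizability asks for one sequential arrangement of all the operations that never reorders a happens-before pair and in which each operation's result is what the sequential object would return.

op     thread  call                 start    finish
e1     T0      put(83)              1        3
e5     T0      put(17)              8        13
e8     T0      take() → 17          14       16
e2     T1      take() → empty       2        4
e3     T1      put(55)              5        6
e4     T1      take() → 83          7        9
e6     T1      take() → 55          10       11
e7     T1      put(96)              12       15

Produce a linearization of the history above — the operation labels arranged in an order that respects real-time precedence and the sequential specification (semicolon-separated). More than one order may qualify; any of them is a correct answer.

1. e2 take() → empty, leaving queue <>
2. e1 put(83), leaving queue <83>
3. e3 put(55), leaving queue <83,55>
4. e4 take() → 83, leaving queue <55>
5. e5 put(17), leaving queue <55,17>
6. e6 take() → 55, leaving queue <17>
7. e7 put(96), leaving queue <17,96>
8. e8 take() → 17, leaving queue <96>

e2; e1; e3; e4; e5; e6; e7; e8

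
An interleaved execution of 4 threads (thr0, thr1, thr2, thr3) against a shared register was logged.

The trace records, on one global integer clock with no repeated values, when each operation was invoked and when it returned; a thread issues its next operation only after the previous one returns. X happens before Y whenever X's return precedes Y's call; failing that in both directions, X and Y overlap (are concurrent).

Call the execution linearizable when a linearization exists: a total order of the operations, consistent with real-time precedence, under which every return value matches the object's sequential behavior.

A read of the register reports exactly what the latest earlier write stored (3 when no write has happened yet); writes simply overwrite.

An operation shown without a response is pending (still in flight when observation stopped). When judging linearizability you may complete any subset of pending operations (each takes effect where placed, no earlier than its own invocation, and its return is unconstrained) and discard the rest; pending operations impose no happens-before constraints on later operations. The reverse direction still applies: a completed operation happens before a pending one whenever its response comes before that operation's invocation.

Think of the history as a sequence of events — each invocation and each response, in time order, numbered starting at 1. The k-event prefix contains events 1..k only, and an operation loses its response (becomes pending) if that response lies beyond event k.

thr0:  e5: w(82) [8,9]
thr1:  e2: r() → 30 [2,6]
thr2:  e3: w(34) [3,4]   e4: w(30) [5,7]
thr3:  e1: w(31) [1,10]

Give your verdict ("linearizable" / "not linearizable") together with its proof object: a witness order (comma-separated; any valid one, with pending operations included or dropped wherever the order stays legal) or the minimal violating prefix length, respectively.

1. e1 w(31), leaving value 31
2. e3 w(34), leaving value 34
3. e4 w(30), leaving value 30
4. e2 r() → 30, leaving value 30
5. e5 w(82), leaving value 82

linearizable — witness: e1, e3, e4, e2, e5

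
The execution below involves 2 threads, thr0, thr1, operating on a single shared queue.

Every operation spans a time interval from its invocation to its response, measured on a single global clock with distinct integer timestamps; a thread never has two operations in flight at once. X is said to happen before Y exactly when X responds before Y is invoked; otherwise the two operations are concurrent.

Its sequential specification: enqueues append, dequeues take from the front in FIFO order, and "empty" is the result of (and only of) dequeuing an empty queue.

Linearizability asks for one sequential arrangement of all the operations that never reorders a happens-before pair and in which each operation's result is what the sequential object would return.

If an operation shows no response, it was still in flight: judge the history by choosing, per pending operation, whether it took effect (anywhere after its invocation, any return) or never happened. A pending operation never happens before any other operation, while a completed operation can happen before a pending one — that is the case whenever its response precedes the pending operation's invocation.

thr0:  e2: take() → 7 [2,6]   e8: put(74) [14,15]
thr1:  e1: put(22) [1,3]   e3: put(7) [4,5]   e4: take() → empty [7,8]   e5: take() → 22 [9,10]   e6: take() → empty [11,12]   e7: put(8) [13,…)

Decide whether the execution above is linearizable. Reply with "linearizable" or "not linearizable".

not linearizable

events 1..5 are fine; event 6 — the response of e2 at time 6 — makes the prefix non-linearizable
no legal order exists: 3 real-time-consistent candidates over 3 completed queue operations, all rejected
e.g. e1, e2, e3: illegal at step 2, since e2 take() → 7 cannot apply there
e.g. e1, e3, e2: illegal at step 3, since e2 take() → 7 cannot apply there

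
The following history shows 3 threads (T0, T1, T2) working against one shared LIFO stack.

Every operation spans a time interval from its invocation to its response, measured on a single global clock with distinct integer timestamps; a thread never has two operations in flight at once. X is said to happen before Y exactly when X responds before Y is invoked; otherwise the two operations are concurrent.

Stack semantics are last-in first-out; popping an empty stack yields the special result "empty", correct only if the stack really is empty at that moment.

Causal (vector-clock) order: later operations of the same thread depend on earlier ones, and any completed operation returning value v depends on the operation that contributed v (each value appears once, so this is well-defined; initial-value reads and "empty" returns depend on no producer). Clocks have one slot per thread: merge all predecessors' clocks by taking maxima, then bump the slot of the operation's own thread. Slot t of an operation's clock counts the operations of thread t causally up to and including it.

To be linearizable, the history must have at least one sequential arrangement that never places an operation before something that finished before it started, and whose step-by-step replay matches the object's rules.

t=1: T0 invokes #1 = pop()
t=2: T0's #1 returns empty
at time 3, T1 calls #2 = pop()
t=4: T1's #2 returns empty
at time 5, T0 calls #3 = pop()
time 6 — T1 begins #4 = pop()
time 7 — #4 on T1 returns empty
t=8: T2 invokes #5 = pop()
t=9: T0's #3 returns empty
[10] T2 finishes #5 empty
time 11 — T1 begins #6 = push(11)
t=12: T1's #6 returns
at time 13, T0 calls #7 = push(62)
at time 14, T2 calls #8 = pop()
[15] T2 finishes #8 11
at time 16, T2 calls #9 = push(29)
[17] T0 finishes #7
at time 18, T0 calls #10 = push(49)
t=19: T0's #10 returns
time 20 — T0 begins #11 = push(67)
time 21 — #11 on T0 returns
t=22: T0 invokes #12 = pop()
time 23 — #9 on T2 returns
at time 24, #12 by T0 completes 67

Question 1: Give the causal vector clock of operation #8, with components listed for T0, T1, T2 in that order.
Answer: (0, 3, 2)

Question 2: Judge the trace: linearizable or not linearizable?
a witness: #1, #2, #3, #4, #5, #6, #8, #7, #9, #10, #11, #12
after step 1 (#1 pop() → empty): stack <>
after step 2 (#2 pop() → empty): stack <>
after step 3 (#3 pop() → empty): stack <>
after step 4 (#4 pop() → empty): stack <>
after step 5 (#5 pop() → empty): stack <>
after step 6 (#6 push(11)): stack <11>
after step 7 (#8 pop() → 11): stack <>
after step 8 (#7 push(62)): stack <62>
after step 9 (#9 push(29)): stack <62,29>
after step 10 (#10 push(49)): stack <62,29,49>
after step 11 (#11 push(67)): stack <62,29,49,67>
after step 12 (#12 pop() → 67): stack <62,29,49>

linearizable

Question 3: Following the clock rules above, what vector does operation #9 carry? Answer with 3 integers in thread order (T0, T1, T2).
Answer: (0, 3, 3)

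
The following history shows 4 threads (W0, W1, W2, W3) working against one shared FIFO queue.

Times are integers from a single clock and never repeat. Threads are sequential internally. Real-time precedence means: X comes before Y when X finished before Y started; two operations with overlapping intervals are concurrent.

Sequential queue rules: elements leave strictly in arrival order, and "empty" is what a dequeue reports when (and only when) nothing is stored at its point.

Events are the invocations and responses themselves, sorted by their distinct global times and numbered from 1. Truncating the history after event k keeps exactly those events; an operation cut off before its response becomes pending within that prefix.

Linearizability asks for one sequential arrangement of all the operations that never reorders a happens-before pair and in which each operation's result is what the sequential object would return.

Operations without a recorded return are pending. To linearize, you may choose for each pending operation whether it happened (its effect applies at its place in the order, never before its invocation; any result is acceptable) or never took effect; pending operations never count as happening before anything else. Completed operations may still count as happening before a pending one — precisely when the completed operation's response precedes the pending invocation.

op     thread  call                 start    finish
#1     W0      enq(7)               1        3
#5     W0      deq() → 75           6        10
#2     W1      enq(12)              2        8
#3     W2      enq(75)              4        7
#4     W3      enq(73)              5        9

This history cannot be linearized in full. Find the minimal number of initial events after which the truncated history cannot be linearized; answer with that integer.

10

one valid order for events 1..9 is #1, #2, #3, #4:
1. #1 enq(7), leaving queue <7>
2. #2 enq(12), leaving queue <7,12>
3. #3 enq(75), leaving queue <7,12,75>
4. #4 enq(73), leaving queue <7,12,75,73>
adding event 10 (#5 responds at 10) leaves no legal real-time order
for example #1, #2, #3, #4, #5 fails at step 5: #5 deq() → 75 is not legal there
for example #1, #2, #3, #5, #4 fails at step 4: #5 deq() → 75 is not legal there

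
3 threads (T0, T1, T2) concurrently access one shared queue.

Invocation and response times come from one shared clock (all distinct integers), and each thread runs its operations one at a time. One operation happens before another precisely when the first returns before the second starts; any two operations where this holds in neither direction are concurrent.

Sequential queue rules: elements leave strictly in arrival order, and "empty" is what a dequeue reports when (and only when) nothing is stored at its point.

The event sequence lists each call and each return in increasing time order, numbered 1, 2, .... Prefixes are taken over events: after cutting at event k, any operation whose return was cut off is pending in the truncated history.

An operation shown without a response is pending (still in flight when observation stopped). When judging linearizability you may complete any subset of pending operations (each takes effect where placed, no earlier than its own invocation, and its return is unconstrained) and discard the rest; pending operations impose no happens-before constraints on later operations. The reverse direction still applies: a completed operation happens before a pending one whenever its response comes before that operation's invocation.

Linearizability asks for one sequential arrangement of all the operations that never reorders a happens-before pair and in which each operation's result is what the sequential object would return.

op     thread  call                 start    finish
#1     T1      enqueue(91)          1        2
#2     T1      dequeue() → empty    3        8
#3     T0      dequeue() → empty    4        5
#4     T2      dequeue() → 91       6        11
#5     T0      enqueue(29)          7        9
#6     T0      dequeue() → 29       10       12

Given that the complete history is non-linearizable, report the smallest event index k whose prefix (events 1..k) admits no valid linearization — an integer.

8

events 1..7 are still linearizable — one witness is #1, #2, #3:
after step 1 (#1 enqueue(91)): queue <91>
after step 2 (#2 dequeue() (pending, included)): queue <>
after step 3 (#3 dequeue() → empty): queue <>
include event 8 — #2 responding at 8 — and every candidate order breaks
include/drop combinations of the 2 pending operations (#4, #5) were all tried; none helps
sample order #1, #2, #3 (pending dropped) stalls at step 2 — #2 dequeue() → empty has no legal effect
sample order #1, #3, #2 (pending dropped) stalls at step 2 — #3 dequeue() → empty has no legal effect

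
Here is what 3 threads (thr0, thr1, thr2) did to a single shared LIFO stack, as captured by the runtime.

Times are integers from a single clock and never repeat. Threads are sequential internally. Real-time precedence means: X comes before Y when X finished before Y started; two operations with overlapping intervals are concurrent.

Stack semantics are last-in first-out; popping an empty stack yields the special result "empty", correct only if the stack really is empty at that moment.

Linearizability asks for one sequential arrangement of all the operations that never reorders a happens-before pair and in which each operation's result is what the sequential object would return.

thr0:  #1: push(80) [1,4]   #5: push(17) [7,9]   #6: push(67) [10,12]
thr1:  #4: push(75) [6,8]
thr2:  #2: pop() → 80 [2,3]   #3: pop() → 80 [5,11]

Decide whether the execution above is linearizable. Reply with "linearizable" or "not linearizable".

not linearizable

already the first 11 events (up to #3's response at time 11) admit no linearization; the first 10 still do
5 completed operations, 12 real-time-consistent orders — every LIFO stack replay fails
every completion of the 1 pending operation (#6) was checked; none linearizes
take #1, #2, #3, #4, #5 (pending dropped): step 3 already fails, because #3 pop() → 80 cannot occur there
take #1, #2, #3, #5, #4 (pending dropped): step 3 already fails, because #3 pop() → 80 cannot occur there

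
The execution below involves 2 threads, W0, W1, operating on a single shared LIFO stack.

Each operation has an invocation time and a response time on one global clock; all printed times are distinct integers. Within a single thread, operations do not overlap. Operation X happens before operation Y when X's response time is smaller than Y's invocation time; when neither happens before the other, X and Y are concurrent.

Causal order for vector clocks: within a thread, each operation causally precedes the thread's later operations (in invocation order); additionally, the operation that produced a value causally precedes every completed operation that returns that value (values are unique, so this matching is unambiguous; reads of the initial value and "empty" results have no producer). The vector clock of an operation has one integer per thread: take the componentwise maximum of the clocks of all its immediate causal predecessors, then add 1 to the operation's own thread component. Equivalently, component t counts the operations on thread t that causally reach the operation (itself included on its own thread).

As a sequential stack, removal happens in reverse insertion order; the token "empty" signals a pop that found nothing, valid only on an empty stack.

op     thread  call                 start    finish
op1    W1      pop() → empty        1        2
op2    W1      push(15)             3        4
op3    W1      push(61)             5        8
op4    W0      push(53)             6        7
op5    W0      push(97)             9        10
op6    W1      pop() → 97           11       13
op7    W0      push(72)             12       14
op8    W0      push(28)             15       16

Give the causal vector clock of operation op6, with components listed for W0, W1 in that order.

(2, 4)

invoked at 1, op1 has no predecessors; its own W1 bump gives (0, 1)
invoked at 6, op4 has no predecessors; its own W0 bump gives (1, 0)
VC(op2, invoked at 3): max of VC(op1)=(0, 1), then +1 on thread W1 → (0, 2)
VC(op5, invoked at 9): max of VC(op4)=(1, 0), then +1 on thread W0 → (2, 0)
VC(op3, invoked at 5): max of VC(op2)=(0, 2), then +1 on thread W1 → (0, 3)
VC(op7, invoked at 12): max of VC(op5)=(2, 0), then +1 on thread W0 → (3, 0)
VC(op8, invoked at 15): max of VC(op7)=(3, 0), then +1 on thread W0 → (4, 0)
VC(op6, invoked at 11): max of VC(op3)=(0, 3), VC(op5)=(2, 0), then +1 on thread W1 → (2, 4)
target: VC(op6) = (2, 4)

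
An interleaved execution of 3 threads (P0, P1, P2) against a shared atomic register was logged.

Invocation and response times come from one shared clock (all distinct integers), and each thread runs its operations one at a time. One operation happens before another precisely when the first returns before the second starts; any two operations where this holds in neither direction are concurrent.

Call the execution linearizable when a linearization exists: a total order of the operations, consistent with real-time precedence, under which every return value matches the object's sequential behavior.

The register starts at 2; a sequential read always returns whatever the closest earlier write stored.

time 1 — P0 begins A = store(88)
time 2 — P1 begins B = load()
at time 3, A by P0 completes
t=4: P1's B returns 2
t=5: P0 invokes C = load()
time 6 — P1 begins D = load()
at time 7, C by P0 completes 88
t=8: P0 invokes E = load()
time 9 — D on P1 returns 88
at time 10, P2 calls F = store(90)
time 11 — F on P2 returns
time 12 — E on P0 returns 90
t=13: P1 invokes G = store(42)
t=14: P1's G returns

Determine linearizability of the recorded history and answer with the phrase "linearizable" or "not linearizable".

one valid linearization: B, A, C, D, F, E, G
after step 1 (B load() → 2): value 2
after step 2 (A store(88)): value 88
after step 3 (C load() → 88): value 88
after step 4 (D load() → 88): value 88
after step 5 (F store(90)): value 90
after step 6 (E load() → 90): value 90
after step 7 (G store(42)): value 42

linearizable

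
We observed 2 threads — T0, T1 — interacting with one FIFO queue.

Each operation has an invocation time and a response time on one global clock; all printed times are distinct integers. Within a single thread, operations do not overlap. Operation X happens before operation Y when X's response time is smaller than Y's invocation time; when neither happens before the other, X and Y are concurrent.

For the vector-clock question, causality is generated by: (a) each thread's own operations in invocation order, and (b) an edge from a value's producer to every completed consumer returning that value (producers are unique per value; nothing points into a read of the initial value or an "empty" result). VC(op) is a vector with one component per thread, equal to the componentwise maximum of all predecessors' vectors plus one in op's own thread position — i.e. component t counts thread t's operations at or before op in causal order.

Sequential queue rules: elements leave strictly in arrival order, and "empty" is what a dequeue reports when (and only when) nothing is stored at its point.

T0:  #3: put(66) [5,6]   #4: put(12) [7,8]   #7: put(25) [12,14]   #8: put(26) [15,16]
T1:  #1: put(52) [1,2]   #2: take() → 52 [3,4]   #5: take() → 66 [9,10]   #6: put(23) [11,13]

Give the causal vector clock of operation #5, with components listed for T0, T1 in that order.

VC(#1, invoked at 1): no causal predecessors; +1 on T1 → (0, 1)
VC(#3, invoked at 5): no causal predecessors; +1 on T0 → (1, 0)
invoked at 3, #2 merges VC(#1)=(0, 1) and bumps T1's slot → (0, 2)
invoked at 7, #4 merges VC(#3)=(1, 0) and bumps T0's slot → (2, 0)
invoked at 12, #7 merges VC(#4)=(2, 0) and bumps T0's slot → (3, 0)
invoked at 9, #5 merges VC(#2)=(0, 2), VC(#3)=(1, 0) and bumps T1's slot → (1, 3)
invoked at 15, #8 merges VC(#7)=(3, 0) and bumps T0's slot → (4, 0)
invoked at 11, #6 merges VC(#5)=(1, 3) and bumps T1's slot → (1, 4)
target: VC(#5) = (1, 3)

(1, 3)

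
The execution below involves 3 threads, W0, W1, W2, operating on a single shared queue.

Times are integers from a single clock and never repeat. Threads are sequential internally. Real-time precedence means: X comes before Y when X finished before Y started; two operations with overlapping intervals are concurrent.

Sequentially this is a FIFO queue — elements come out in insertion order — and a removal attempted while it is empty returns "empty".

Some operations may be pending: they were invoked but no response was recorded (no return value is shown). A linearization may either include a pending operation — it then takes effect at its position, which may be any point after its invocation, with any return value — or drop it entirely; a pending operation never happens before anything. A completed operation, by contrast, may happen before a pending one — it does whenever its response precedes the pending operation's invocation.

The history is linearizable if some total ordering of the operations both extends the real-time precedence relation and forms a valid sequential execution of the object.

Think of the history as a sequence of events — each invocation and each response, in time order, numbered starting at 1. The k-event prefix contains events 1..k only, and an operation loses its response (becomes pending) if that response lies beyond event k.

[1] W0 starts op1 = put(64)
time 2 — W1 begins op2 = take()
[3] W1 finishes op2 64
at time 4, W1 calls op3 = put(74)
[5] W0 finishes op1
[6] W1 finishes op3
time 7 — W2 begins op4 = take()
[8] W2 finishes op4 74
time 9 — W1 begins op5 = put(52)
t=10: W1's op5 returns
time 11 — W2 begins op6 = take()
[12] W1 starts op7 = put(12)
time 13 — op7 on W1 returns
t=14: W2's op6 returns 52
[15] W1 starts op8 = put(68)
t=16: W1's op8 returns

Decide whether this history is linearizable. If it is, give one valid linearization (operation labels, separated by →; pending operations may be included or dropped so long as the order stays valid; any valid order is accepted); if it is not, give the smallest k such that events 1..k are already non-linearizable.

linearizable — witness: op1 → op2 → op3 → op4 → op5 → op6 → op7 → op8

step 1: op1 put(64) — queue <64>
step 2: op2 take() → 64 — queue <>
step 3: op3 put(74) — queue <74>
step 4: op4 take() → 74 — queue <>
step 5: op5 put(52) — queue <52>
step 6: op6 take() → 52 — queue <>
step 7: op7 put(12) — queue <12>
step 8: op8 put(68) — queue <12,68>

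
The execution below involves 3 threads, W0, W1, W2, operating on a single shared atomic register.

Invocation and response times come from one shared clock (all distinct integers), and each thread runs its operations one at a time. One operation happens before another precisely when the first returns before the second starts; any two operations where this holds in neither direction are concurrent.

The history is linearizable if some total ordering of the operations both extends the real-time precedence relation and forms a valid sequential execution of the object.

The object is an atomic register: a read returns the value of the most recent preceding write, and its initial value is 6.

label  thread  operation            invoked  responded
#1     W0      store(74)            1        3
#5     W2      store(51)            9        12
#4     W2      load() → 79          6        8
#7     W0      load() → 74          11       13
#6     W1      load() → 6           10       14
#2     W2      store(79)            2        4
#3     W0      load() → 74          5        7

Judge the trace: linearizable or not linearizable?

events 1..7 are fine; event 8 — the response of #4 at time 8 — makes the prefix non-linearizable
all 4 real-time-respecting orders fail — 4 completed atomic register operations, no legal replay
for example #1, #2, #3, #4 fails at step 3: #3 load() → 74 is not legal there
for example #1, #2, #4, #3 fails at step 4: #3 load() → 74 is not legal there

not linearizable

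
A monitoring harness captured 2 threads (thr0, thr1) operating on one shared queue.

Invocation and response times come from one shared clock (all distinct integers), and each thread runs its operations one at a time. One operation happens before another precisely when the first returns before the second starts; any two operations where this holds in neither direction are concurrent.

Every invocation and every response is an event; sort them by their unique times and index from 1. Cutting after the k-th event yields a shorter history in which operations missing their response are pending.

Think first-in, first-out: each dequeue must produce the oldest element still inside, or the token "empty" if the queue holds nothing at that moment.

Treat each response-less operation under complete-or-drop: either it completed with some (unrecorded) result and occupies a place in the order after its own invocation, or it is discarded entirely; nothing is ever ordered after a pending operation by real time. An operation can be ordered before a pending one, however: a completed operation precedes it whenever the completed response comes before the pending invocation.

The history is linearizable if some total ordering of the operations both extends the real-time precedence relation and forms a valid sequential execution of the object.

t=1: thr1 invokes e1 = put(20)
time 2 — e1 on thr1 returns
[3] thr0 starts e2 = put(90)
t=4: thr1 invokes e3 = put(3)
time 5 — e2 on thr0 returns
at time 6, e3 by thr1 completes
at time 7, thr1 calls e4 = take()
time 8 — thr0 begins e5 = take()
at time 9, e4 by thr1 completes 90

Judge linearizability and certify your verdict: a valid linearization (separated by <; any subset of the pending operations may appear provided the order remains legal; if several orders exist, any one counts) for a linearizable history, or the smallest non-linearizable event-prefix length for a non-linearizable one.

1. e1 put(20), leaving queue <20>
2. e2 put(90), leaving queue <20,90>
3. e3 put(3), leaving queue <20,90,3>
4. e5 take() (pending, included), leaving queue <90,3>
5. e4 take() → 90, leaving queue <3>

linearizable — witness: e1 < e2 < e3 < e5 < e4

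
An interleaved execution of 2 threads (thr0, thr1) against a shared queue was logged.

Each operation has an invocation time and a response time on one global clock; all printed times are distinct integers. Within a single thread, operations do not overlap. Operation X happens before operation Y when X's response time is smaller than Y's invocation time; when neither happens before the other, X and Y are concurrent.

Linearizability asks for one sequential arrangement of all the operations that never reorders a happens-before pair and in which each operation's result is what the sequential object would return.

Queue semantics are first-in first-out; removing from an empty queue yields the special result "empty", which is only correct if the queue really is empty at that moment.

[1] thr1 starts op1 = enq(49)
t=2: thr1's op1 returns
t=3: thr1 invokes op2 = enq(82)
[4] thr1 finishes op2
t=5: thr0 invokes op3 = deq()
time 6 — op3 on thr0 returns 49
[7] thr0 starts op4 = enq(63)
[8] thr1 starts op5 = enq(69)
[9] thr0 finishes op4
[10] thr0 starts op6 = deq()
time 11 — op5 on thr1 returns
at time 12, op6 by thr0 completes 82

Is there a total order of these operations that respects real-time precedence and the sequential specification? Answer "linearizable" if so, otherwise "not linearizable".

witness order: op1, op2, op3, op4, op5, op6
1. op1 enq(49), leaving queue <49>
2. op2 enq(82), leaving queue <49,82>
3. op3 deq() → 49, leaving queue <82>
4. op4 enq(63), leaving queue <82,63>
5. op5 enq(69), leaving queue <82,63,69>
6. op6 deq() → 82, leaving queue <63,69>

linearizable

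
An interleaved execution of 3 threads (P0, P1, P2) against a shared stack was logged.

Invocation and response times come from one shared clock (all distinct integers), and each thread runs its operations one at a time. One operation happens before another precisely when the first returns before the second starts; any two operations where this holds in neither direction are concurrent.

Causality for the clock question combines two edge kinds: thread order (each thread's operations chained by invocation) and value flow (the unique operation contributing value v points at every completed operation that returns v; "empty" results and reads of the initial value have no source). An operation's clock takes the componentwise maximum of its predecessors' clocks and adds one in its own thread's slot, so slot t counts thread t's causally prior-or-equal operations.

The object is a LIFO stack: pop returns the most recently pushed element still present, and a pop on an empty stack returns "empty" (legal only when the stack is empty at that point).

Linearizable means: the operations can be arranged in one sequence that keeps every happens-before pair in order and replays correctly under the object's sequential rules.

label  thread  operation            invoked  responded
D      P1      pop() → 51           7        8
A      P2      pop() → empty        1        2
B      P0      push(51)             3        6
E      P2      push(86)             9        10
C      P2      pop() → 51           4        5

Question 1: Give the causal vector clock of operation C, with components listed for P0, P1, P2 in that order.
VC(A, invoked at 1): no causal predecessors; +1 on P2 → (0, 0, 1)
VC(B, invoked at 3): no causal predecessors; +1 on P0 → (1, 0, 0)
merge at D (invoked 7): VC(B)=(1, 0, 0), own-thread bump on P1 → (1, 1, 0)
merge at C (invoked 4): VC(A)=(0, 0, 1), VC(B)=(1, 0, 0), own-thread bump on P2 → (1, 0, 2)
merge at E (invoked 9): VC(C)=(1, 0, 2), own-thread bump on P2 → (1, 0, 3)
target: VC(C) = (1, 0, 2)

(1, 0, 2)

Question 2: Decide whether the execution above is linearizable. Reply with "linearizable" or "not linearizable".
prefix check: 1..7 passes, 1..8 fails once D's time-8 response joins
checked exhaustively: 2 real-time-consistent orders of 4 completed operations, zero legal stack replays
take A, B, C, D: step 4 already fails, because D pop() → 51 cannot occur there
take A, C, B, D: step 2 already fails, because C pop() → 51 cannot occur there

not linearizable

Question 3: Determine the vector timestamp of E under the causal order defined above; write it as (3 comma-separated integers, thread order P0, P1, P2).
A (invocation 1): nothing precedes it; P2's component alone gives (0, 0, 1)
B (invocation 3): nothing precedes it; P0's component alone gives (1, 0, 0)
D (invocation 7): componentwise max over VC(B)=(1, 0, 0), +1 at P1, giving (1, 1, 0)
C (invocation 4): componentwise max over VC(A)=(0, 0, 1), VC(B)=(1, 0, 0), +1 at P2, giving (1, 0, 2)
E (invocation 9): componentwise max over VC(C)=(1, 0, 2), +1 at P2, giving (1, 0, 3)
target: VC(E) = (1, 0, 3)

(1, 0, 3)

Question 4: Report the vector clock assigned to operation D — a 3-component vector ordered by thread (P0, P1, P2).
invoked at 1, A has no predecessors; its own P2 bump gives (0, 0, 1)
invoked at 3, B has no predecessors; its own P0 bump gives (1, 0, 0)
invoked at 7, D merges VC(B)=(1, 0, 0) and bumps P1's slot → (1, 1, 0)
invoked at 4, C merges VC(A)=(0, 0, 1), VC(B)=(1, 0, 0) and bumps P2's slot → (1, 0, 2)
invoked at 9, E merges VC(C)=(1, 0, 2) and bumps P2's slot → (1, 0, 3)
target: VC(D) = (1, 1, 0)

(1, 1, 0)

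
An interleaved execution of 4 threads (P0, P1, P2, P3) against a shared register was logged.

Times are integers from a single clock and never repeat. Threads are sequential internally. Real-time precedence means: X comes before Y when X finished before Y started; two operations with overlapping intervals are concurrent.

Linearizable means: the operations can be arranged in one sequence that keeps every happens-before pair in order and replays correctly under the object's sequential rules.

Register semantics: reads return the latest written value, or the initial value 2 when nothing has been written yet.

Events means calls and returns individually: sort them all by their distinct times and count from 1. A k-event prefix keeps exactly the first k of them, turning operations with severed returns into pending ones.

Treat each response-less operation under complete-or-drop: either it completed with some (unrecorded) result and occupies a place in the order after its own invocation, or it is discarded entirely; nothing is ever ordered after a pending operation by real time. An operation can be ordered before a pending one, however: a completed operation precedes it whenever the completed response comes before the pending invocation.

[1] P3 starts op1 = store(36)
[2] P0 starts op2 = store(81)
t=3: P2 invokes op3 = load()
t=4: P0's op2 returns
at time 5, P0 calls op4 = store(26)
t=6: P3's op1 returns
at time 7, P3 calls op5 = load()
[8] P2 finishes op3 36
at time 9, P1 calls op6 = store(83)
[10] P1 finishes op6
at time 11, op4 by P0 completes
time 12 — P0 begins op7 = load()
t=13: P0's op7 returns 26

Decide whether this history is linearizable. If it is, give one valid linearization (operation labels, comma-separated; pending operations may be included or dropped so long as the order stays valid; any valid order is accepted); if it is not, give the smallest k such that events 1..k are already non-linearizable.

after step 1 (op1 store(36)): value 36
after step 2 (op3 load() → 36): value 36
after step 3 (op2 store(81)): value 81
after step 4 (op5 load() (pending, included)): value 81
after step 5 (op6 store(83)): value 83
after step 6 (op4 store(26)): value 26
after step 7 (op7 load() → 26): value 26

linearizable — witness: op1, op3, op2, op5, op6, op4, op7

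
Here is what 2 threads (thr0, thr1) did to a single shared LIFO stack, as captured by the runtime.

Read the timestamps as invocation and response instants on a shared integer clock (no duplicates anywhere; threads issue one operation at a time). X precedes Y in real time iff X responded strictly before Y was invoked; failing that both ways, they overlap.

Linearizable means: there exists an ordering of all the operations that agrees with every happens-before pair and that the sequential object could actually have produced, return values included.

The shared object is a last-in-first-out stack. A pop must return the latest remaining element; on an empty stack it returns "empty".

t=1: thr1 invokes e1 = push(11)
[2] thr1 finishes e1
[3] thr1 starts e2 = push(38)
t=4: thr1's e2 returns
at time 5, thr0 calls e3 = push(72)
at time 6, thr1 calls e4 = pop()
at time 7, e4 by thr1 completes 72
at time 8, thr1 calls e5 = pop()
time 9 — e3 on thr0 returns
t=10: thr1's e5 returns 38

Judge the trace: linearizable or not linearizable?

a witness: e1, e2, e3, e4, e5
after step 1 (e1 push(11)): stack <11>
after step 2 (e2 push(38)): stack <11,38>
after step 3 (e3 push(72)): stack <11,38,72>
after step 4 (e4 pop() → 72): stack <11,38>
after step 5 (e5 pop() → 38): stack <11>

linearizable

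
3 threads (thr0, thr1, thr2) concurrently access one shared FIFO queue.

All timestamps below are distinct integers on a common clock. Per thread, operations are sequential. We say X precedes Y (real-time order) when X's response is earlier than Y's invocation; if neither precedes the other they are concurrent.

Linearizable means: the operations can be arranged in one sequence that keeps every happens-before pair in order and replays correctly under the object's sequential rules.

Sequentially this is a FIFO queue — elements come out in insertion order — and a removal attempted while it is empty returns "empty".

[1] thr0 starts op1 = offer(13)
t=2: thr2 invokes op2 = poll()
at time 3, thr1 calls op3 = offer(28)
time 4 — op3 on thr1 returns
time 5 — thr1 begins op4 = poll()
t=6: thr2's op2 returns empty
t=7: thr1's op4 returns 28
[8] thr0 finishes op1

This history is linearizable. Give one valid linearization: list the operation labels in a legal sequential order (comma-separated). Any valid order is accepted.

op2, op3, op1, op4

after step 1 (op2 poll() → empty): queue <>
after step 2 (op3 offer(28)): queue <28>
after step 3 (op1 offer(13)): queue <28,13>
after step 4 (op4 poll() → 28): queue <13>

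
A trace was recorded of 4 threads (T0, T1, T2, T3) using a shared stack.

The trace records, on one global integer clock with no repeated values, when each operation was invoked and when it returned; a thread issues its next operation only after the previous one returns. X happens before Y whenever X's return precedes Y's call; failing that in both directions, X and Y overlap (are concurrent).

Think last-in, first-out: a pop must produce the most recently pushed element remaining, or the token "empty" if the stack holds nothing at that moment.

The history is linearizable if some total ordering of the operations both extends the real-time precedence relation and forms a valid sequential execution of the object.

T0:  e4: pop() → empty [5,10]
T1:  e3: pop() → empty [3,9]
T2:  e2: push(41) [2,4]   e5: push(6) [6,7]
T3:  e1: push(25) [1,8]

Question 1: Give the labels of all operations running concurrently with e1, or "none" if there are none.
Answer: e2, e3, e4, e5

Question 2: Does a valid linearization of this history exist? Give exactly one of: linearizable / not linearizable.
not linearizable

the violation lands at event 10, e4's response at time 10: events 1..9 linearize, events 1..10 do not
no legal order exists: 40 real-time-consistent candidates over 5 completed stack operations, all rejected
one such order, e1, e2, e3, e4, e5, breaks at step 3 where e3 pop() → empty is illegal
one such order, e1, e2, e3, e5, e4, breaks at step 3 where e3 pop() → empty is illegal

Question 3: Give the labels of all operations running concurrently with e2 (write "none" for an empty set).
Answer: e1, e3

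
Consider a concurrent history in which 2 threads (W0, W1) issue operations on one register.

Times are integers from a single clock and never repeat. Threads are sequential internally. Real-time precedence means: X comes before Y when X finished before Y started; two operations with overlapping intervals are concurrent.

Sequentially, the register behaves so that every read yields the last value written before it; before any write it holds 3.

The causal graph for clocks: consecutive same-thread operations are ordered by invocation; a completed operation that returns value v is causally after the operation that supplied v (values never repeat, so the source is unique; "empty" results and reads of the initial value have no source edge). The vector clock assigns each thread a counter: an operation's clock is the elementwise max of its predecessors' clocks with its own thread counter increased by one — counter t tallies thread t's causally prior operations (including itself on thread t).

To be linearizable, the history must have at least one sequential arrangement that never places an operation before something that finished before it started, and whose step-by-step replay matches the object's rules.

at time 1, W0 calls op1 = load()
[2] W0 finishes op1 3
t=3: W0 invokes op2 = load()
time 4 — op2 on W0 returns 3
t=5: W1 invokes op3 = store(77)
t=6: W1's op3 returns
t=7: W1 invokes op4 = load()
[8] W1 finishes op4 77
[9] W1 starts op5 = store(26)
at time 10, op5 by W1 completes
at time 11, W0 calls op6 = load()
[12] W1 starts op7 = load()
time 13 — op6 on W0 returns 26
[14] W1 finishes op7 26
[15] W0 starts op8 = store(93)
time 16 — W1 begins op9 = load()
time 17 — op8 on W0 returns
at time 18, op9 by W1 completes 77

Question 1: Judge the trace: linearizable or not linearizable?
not linearizable

cut after 17 events: linearizable; cut after 18 events (op9 responds, time 18): not linearizable
4 orders of the 9 completed register ops respect real time; none is legal
take op1, op2, op3, op4, op5, op6, op7, op8, op9: step 9 already fails, because op9 load() → 77 cannot occur there
take op1, op2, op3, op4, op5, op6, op7, op9, op8: step 8 already fails, because op9 load() → 77 cannot occur there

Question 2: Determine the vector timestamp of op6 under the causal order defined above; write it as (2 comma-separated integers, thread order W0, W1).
Answer: (3, 3)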